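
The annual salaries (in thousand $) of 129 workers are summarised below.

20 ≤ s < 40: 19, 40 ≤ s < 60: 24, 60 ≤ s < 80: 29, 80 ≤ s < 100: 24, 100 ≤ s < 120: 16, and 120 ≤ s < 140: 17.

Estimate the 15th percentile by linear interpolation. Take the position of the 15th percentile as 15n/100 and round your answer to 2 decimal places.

Cumulative frequencies: 19, 43, 72, 96, 112, 129
n = 129; position = 15n/100 = 19.35.
This falls in the class 40 ≤ s < 60: L = 40, F = 19, f = 24, h = 20.
15th percentile ≈ 40 + ((19.35 − 19) / 24) × 20 = 40.2917

40.29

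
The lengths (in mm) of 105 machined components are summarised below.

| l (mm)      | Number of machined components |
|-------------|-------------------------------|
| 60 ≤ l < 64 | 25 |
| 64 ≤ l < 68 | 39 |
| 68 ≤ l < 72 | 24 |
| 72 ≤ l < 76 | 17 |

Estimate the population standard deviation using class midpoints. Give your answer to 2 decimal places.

Midpoints: 62, 66, 70, 74
n = 105, Σfm = 7062, mean = 67.2571
Σfm² = 476676
Σf(m − x̄)² = Σfm² − (Σfm)²/n = 476676 − 7062²/105 = 1706.0571
Population variance = 1706.0571 / 105 = 16.2482
Standard deviation = √16.2482 = 4.0309

4.03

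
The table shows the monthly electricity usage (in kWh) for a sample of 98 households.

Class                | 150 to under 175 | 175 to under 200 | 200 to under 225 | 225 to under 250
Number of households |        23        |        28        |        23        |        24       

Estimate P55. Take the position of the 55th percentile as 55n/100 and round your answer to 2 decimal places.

Cumulative frequencies: 23, 51, 74, 98
n = 98; position = 55n/100 = 53.9.
This falls in the class 200 to under 225: L = 200, F = 51, f = 23, h = 25.
55th percentile ≈ 200 + ((53.9 − 51) / 23) × 25 = 203.1522

203.15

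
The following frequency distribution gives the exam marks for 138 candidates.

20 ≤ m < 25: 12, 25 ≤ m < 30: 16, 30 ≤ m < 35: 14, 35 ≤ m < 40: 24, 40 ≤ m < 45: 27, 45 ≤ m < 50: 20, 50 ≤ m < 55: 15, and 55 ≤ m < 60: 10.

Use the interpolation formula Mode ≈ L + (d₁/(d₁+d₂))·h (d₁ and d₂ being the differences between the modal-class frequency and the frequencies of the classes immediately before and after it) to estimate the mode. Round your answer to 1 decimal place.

41.5

Modal class: 40 ≤ m < 45 (highest frequency 27).
d₁ = 27 − 24 = 3, d₂ = 27 − 20 = 7
Mode ≈ 40 + (3/(3+7)) × 5 = 40 + 1.5000 = 41.5000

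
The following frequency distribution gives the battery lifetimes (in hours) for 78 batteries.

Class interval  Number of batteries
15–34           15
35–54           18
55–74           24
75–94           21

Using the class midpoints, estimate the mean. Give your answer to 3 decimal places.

Midpoints: 24.5, 44.5, 64.5, 84.5
Σfm = 15×24.5 + 18×44.5 + 24×64.5 + 21×84.5 = 4491
n = Σf = 78
Mean = 4491 / 78 = 57.5769

57.577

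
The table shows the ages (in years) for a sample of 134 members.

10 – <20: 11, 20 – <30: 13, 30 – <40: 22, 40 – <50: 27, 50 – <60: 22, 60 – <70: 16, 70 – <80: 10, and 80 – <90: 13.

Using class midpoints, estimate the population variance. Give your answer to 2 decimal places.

Midpoints: 15, 25, 35, 45, 55, 65, 75, 85
n = 134, Σfm = 6580, mean = 49.1045
Σfm² = 376550
Σf(m − x̄)² = Σfm² − (Σfm)²/n = 376550 − 6580²/134 = 53442.5373
Population variance = 53442.5373 / 134 = 398.8249

398.82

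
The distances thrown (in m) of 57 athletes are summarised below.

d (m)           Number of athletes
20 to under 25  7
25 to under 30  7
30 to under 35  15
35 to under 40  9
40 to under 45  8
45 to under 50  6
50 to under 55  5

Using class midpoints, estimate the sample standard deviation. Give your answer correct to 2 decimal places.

8.94

Midpoints: 22.5, 27.5, 32.5, 37.5, 42.5, 47.5, 52.5
n = 57, Σfm = 2062.5, mean = 36.1842
Σfm² = 79106.25
Σf(m − x̄)² = Σfm² − (Σfm)²/n = 79106.25 − 2062.5²/57 = 4476.3158
Sample variance = 4476.3158 / 56 = 79.9342
Standard deviation = √79.9342 = 8.9406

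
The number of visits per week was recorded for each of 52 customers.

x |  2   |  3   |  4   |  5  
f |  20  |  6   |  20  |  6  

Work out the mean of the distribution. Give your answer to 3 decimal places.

3.231

Values: 2, 3, 4, 5
Σfx = 20×2 + 6×3 + 20×4 + 6×5 = 168
n = Σf = 52
Mean = 168 / 52 = 3.2308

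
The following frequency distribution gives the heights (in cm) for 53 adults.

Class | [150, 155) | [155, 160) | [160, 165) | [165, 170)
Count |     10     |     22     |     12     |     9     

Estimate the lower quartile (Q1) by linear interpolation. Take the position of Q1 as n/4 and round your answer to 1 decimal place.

Cumulative frequencies: 10, 32, 44, 53
n = 53; position = n/4 = 13.25.
This falls in the class [155, 160): L = 155, F = 10, f = 22, h = 5.
Lower quartile ≈ 155 + ((13.25 − 10) / 22) × 5 = 155.7386

155.7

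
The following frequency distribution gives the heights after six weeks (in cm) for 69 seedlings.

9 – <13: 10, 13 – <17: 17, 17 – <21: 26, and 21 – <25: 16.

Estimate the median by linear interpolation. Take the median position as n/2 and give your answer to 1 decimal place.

Cumulative frequencies: 10, 27, 53, 69
n = 69; position = n/2 = 34.5.
This falls in the class 17 – <21: L = 17, F = 27, f = 26, h = 4.
Median ≈ 17 + ((34.5 − 27) / 26) × 4 = 18.1538

18.2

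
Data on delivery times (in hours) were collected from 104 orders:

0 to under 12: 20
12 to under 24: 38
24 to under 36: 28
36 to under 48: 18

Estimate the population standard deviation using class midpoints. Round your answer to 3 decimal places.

Midpoints: 6, 18, 30, 42
n = 104, Σfm = 2400, mean = 23.0769
Σfm² = 69984
Σf(m − x̄)² = Σfm² − (Σfm)²/n = 69984 − 2400²/104 = 14599.3846
Population variance = 14599.3846 / 104 = 140.3787
Standard deviation = √140.3787 = 11.8482

11.848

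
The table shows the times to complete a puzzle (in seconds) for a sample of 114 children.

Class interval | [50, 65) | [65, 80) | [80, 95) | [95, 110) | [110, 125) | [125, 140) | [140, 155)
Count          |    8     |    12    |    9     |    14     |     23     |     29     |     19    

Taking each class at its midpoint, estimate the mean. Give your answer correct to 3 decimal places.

Midpoints: 57.5, 72.5, 87.5, 102.5, 117.5, 132.5, 147.5
Σfm = 8×57.5 + 12×72.5 + 9×87.5 + 14×102.5 + 23×117.5 + 29×132.5 + 19×147.5 = 12900
n = Σf = 114
Mean = 12900 / 114 = 113.1579

113.158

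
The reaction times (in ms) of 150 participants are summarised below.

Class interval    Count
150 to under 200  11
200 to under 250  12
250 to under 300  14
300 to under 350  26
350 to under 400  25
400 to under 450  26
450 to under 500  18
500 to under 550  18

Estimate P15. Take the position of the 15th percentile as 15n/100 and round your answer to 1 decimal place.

Cumulative frequencies: 11, 23, 37, 63, 88, 114, 132, 150
n = 150; position = 15n/100 = 22.5.
This falls in the class 200 to under 250: L = 200, F = 11, f = 12, h = 50.
15th percentile ≈ 200 + ((22.5 − 11) / 12) × 50 = 247.9167

247.9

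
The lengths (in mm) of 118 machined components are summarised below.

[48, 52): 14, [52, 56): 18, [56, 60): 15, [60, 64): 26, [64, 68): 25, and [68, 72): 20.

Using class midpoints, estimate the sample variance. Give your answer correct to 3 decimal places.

Midpoints: 50, 54, 58, 62, 66, 70
n = 118, Σfm = 7204, mean = 61.0508
Σfm² = 444792
Σf(m − x̄)² = Σfm² − (Σfm)²/n = 444792 − 7204²/118 = 4981.6949
Sample variance = 4981.6949 / 117 = 42.5786

42.579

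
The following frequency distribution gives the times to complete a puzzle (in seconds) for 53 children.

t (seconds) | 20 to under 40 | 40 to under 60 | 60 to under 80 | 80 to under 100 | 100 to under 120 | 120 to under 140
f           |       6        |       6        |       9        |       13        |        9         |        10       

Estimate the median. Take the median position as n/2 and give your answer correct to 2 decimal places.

Cumulative frequencies: 6, 12, 21, 34, 43, 53
n = 53; position = n/2 = 26.5.
This falls in the class 80 to under 100: L = 80, F = 21, f = 13, h = 20.
Median ≈ 80 + ((26.5 − 21) / 13) × 20 = 88.4615

88.46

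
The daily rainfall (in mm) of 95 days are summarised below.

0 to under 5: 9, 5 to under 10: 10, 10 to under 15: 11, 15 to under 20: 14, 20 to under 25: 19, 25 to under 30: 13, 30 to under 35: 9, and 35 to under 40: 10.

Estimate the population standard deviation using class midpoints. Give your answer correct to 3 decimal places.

10.429

Midpoints: 2.5, 7.5, 12.5, 17.5, 22.5, 27.5, 32.5, 37.5
n = 95, Σfm = 1932.5, mean = 20.3421
Σfm² = 49643.75
Σf(m − x̄)² = Σfm² − (Σfm)²/n = 49643.75 − 1932.5²/95 = 10332.6316
Population variance = 10332.6316 / 95 = 108.7645
Standard deviation = √108.7645 = 10.4290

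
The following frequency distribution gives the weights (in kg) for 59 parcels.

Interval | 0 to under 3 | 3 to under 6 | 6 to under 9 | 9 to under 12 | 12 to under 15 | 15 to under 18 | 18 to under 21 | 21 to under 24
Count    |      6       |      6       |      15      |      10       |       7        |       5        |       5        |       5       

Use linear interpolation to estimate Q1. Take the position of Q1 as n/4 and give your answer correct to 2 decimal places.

6.55

Cumulative frequencies: 6, 12, 27, 37, 44, 49, 54, 59
n = 59; position = n/4 = 14.75.
This falls in the class 6 to under 9: L = 6, F = 12, f = 15, h = 3.
Lower quartile ≈ 6 + ((14.75 − 12) / 15) × 3 = 6.5500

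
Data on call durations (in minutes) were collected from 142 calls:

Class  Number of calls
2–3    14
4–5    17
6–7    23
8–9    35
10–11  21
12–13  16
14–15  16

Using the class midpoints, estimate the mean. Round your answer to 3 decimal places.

8.528

Midpoints: 2.5, 4.5, 6.5, 8.5, 10.5, 12.5, 14.5
Σfm = 14×2.5 + 17×4.5 + 23×6.5 + 35×8.5 + 21×10.5 + 16×12.5 + 16×14.5 = 1211
n = Σf = 142
Mean = 1211 / 142 = 8.5282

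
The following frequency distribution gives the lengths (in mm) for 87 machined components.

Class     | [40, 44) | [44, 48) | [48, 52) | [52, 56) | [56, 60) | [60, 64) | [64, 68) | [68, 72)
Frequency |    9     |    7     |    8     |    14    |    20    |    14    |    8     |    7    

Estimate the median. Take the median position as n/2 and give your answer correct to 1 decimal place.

57.1

Cumulative frequencies: 9, 16, 24, 38, 58, 72, 80, 87
n = 87; position = n/2 = 43.5.
This falls in the class [56, 60): L = 56, F = 38, f = 20, h = 4.
Median ≈ 56 + ((43.5 − 38) / 20) × 4 = 57.1000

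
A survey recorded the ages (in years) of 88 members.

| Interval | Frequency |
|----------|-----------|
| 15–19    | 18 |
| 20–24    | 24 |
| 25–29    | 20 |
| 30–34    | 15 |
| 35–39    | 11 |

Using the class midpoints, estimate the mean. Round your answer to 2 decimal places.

25.69

Midpoints: 17, 22, 27, 32, 37
Σfm = 18×17 + 24×22 + 20×27 + 15×32 + 11×37 = 2261
n = Σf = 88
Mean = 2261 / 88 = 25.6932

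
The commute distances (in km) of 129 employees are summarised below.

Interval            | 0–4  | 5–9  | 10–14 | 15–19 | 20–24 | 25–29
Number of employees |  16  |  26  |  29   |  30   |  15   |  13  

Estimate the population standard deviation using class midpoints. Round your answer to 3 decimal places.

Midpoints: 2, 7, 12, 17, 22, 27
n = 129, Σfm = 1753, mean = 13.5891
Σfm² = 30921
Σf(m − x̄)² = Σfm² − (Σfm)²/n = 30921 − 1753²/129 = 7099.2248
Population variance = 7099.2248 / 129 = 55.0328
Standard deviation = √55.0328 = 7.4184

7.418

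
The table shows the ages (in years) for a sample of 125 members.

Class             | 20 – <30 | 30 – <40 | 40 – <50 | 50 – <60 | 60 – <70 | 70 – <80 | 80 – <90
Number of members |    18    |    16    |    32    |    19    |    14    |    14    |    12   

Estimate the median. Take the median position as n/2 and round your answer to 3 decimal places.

Cumulative frequencies: 18, 34, 66, 85, 99, 113, 125
n = 125; position = n/2 = 62.5.
This falls in the class 40 – <50: L = 40, F = 34, f = 32, h = 10.
Median ≈ 40 + ((62.5 − 34) / 32) × 10 = 48.9062

48.906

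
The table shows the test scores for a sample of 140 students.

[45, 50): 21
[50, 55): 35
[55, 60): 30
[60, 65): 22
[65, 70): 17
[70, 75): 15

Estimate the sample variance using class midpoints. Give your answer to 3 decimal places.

61.131

Midpoints: 47.5, 52.5, 57.5, 62.5, 67.5, 72.5
n = 140, Σfm = 8170, mean = 58.3571
Σfm² = 485275
Σf(m − x̄)² = Σfm² − (Σfm)²/n = 485275 − 8170²/140 = 8497.1429
Sample variance = 8497.1429 / 139 = 61.1305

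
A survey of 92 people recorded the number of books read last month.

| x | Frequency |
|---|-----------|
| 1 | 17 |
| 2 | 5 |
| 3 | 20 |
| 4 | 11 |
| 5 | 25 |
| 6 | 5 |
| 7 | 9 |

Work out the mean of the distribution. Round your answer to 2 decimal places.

3.79

Values: 1, 2, 3, 4, 5, 6, 7
Σfx = 17×1 + 5×2 + 20×3 + 11×4 + 25×5 + 5×6 + 9×7 = 349
n = Σf = 92
Mean = 349 / 92 = 3.7935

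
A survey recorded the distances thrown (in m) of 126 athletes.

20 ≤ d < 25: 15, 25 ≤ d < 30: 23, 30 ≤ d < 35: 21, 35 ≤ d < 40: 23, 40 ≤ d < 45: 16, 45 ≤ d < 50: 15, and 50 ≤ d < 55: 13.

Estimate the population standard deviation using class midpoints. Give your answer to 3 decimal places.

Midpoints: 22.5, 27.5, 32.5, 37.5, 42.5, 47.5, 52.5
n = 126, Σfm = 4590, mean = 36.4286
Σfm² = 178087.5
Σf(m − x̄)² = Σfm² − (Σfm)²/n = 178087.5 − 4590²/126 = 10880.3571
Population variance = 10880.3571 / 126 = 86.3520
Standard deviation = √86.3520 = 9.2926

9.293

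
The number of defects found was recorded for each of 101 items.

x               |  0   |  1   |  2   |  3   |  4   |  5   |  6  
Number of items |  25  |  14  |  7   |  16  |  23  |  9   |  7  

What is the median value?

Cumulative frequencies: 25, 39, 46, 62, 85, 94, 101
n = 101, so the median is the value in position (n+1)/2 = 51.
Position 51 falls at value 3.

3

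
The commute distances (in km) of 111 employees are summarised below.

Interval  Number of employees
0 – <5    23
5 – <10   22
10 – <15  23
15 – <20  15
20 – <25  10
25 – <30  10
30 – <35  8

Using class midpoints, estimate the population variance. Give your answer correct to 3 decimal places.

85.456

Midpoints: 2.5, 7.5, 12.5, 17.5, 22.5, 27.5, 32.5
n = 111, Σfm = 1532.5, mean = 13.8063
Σfm² = 30643.75
Σf(m − x̄)² = Σfm² − (Σfm)²/n = 30643.75 − 1532.5²/111 = 9485.5856
Population variance = 9485.5856 / 111 = 85.4557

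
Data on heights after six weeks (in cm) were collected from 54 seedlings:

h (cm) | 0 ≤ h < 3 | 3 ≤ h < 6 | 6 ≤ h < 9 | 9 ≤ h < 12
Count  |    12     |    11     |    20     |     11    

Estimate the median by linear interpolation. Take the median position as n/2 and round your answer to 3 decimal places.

Cumulative frequencies: 12, 23, 43, 54
n = 54; position = n/2 = 27.
This falls in the class 6 ≤ h < 9: L = 6, F = 23, f = 20, h = 3.
Median ≈ 6 + ((27 − 23) / 20) × 3 = 6.6000

6.600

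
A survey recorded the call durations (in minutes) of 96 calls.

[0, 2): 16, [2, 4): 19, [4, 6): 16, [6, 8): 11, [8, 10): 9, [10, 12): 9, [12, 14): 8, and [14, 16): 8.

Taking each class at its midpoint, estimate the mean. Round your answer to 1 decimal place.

6.6

Midpoints: 1, 3, 5, 7, 9, 11, 13, 15
Σfm = 16×1 + 19×3 + 16×5 + 11×7 + 9×9 + 9×11 + 8×13 + 8×15 = 634
n = Σf = 96
Mean = 634 / 96 = 6.6042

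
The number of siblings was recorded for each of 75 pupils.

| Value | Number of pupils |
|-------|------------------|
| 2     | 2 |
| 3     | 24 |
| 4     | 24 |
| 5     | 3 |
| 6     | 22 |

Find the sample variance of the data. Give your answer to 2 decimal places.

Values: 2, 3, 4, 5, 6
n = 75, Σfx = 319, mean = 4.2533
Σfx² = 1475
Σf(x − x̄)² = Σfx² − (Σfx)²/n = 1475 − 319²/75 = 118.1867
Sample variance = 118.1867 / 74 = 1.5971

1.60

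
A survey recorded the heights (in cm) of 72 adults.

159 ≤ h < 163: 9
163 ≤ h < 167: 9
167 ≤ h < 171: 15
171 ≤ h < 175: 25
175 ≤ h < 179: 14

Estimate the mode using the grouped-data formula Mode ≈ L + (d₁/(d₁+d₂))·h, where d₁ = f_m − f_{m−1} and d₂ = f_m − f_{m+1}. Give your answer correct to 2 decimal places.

172.90

Modal class: 171 ≤ h < 175 (highest frequency 25).
d₁ = 25 − 15 = 10, d₂ = 25 − 14 = 11
Mode ≈ 171 + (10/(10+11)) × 4 = 171 + 1.9048 = 172.9048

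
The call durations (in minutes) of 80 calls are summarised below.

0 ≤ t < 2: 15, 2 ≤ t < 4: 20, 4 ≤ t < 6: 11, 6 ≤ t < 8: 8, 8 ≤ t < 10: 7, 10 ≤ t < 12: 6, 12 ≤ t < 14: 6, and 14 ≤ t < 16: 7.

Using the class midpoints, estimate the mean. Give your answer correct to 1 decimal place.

Midpoints: 1, 3, 5, 7, 9, 11, 13, 15
Σfm = 15×1 + 20×3 + 11×5 + 8×7 + 7×9 + 6×11 + 6×13 + 7×15 = 498
n = Σf = 80
Mean = 498 / 80 = 6.2250

6.2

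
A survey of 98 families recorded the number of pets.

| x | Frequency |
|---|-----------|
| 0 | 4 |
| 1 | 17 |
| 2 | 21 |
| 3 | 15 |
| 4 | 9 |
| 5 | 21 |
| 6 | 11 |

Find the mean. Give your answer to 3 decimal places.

3.173

Values: 0, 1, 2, 3, 4, 5, 6
Σfx = 4×0 + 17×1 + 21×2 + 15×3 + 9×4 + 21×5 + 11×6 = 311
n = Σf = 98
Mean = 311 / 98 = 3.1735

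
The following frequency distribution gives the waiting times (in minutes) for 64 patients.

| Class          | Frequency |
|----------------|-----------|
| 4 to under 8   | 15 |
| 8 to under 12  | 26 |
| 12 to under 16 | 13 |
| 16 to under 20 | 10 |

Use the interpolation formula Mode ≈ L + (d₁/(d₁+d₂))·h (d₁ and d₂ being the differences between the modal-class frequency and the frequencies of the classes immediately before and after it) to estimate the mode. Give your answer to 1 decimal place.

9.8

Modal class: 8 to under 12 (highest frequency 26).
d₁ = 26 − 15 = 11, d₂ = 26 − 13 = 13
Mode ≈ 8 + (11/(11+13)) × 4 = 8 + 1.8333 = 9.8333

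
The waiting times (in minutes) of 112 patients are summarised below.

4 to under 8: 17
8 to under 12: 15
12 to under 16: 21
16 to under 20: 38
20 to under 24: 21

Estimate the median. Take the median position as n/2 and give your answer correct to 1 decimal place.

16.3

Cumulative frequencies: 17, 32, 53, 91, 112
n = 112; position = n/2 = 56.
This falls in the class 16 to under 20: L = 16, F = 53, f = 38, h = 4.
Median ≈ 16 + ((56 − 53) / 38) × 4 = 16.3158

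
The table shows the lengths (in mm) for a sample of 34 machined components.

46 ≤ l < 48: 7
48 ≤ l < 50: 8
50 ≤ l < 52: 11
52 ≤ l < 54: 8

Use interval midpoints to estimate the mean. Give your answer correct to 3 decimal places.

Midpoints: 47, 49, 51, 53
Σfm = 7×47 + 8×49 + 11×51 + 8×53 = 1706
n = Σf = 34
Mean = 1706 / 34 = 50.1765

50.176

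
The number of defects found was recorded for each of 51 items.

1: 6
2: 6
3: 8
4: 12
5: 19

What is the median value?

4

Cumulative frequencies: 6, 12, 20, 32, 51
n = 51, so the median is the value in position (n+1)/2 = 26.
Position 26 falls at value 4.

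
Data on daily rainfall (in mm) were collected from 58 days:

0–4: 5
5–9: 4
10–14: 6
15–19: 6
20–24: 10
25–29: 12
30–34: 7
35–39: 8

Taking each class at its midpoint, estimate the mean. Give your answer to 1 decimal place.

22.0

Midpoints: 2, 7, 12, 17, 22, 27, 32, 37
Σfm = 5×2 + 4×7 + 6×12 + 6×17 + 10×22 + 12×27 + 7×32 + 8×37 = 1276
n = Σf = 58
Mean = 1276 / 58 = 22.0000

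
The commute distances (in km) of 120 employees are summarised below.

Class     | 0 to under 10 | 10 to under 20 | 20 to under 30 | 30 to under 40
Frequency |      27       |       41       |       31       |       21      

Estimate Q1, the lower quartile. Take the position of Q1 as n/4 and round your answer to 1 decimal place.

Cumulative frequencies: 27, 68, 99, 120
n = 120; position = n/4 = 30.
This falls in the class 10 to under 20: L = 10, F = 27, f = 41, h = 10.
Lower quartile ≈ 10 + ((30 − 27) / 41) × 10 = 10.7317

10.7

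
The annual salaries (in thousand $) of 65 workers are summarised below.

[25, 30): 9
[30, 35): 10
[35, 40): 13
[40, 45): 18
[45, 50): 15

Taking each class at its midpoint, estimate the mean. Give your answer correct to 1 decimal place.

Midpoints: 27.5, 32.5, 37.5, 42.5, 47.5
Σfm = 9×27.5 + 10×32.5 + 13×37.5 + 18×42.5 + 15×47.5 = 2537.5
n = Σf = 65
Mean = 2537.5 / 65 = 39.0385

39.0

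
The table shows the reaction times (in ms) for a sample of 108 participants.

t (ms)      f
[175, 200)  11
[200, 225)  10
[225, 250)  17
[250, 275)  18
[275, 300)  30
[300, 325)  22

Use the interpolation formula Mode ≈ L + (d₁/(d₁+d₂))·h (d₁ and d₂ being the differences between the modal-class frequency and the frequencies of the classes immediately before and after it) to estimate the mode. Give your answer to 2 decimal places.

290.00

Modal class: [275, 300) (highest frequency 30).
d₁ = 30 − 18 = 12, d₂ = 30 − 22 = 8
Mode ≈ 275 + (12/(12+8)) × 25 = 275 + 15.0000 = 290.0000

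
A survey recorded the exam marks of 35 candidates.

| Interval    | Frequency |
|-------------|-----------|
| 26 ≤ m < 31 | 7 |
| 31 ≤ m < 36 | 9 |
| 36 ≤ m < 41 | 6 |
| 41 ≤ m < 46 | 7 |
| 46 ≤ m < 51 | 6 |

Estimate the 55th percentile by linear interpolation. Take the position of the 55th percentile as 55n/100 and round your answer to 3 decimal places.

38.708

Cumulative frequencies: 7, 16, 22, 29, 35
n = 35; position = 55n/100 = 19.25.
This falls in the class 36 ≤ m < 41: L = 36, F = 16, f = 6, h = 5.
55th percentile ≈ 36 + ((19.25 − 16) / 6) × 5 = 38.7083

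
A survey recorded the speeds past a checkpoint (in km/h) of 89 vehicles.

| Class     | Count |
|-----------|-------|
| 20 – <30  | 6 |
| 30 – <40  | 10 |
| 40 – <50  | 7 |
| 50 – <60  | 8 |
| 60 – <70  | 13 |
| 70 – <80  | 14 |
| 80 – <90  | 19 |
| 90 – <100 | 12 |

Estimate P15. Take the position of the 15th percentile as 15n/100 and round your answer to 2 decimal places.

37.35

Cumulative frequencies: 6, 16, 23, 31, 44, 58, 77, 89
n = 89; position = 15n/100 = 13.35.
This falls in the class 30 – <40: L = 30, F = 6, f = 10, h = 10.
15th percentile ≈ 30 + ((13.35 − 6) / 10) × 10 = 37.3500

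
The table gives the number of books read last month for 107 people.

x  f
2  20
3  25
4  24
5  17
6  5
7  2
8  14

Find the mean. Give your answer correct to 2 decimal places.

4.22

Values: 2, 3, 4, 5, 6, 7, 8
Σfx = 20×2 + 25×3 + 24×4 + 17×5 + 5×6 + 2×7 + 14×8 = 452
n = Σf = 107
Mean = 452 / 107 = 4.2243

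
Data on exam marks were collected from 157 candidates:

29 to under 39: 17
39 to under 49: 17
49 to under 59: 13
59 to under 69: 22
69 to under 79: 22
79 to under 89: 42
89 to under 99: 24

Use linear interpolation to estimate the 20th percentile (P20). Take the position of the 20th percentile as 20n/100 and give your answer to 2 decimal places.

Cumulative frequencies: 17, 34, 47, 69, 91, 133, 157
n = 157; position = 20n/100 = 31.4.
This falls in the class 39 to under 49: L = 39, F = 17, f = 17, h = 10.
20th percentile ≈ 39 + ((31.4 − 17) / 17) × 10 = 47.4706

47.47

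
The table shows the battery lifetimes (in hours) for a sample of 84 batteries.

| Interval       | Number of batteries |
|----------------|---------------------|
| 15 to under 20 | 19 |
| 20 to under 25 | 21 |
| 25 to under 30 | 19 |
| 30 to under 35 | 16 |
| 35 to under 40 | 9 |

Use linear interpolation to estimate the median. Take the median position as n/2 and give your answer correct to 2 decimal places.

25.53

Cumulative frequencies: 19, 40, 59, 75, 84
n = 84; position = n/2 = 42.
This falls in the class 25 to under 30: L = 25, F = 40, f = 19, h = 5.
Median ≈ 25 + ((42 − 40) / 19) × 5 = 25.5263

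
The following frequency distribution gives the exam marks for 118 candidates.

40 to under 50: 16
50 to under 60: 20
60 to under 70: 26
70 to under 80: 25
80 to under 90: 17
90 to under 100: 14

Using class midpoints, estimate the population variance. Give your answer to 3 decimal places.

239.536

Midpoints: 45, 55, 65, 75, 85, 95
n = 118, Σfm = 8160, mean = 69.1525
Σfm² = 592550
Σf(m − x̄)² = Σfm² − (Σfm)²/n = 592550 − 8160²/118 = 28265.2542
Population variance = 28265.2542 / 118 = 239.5361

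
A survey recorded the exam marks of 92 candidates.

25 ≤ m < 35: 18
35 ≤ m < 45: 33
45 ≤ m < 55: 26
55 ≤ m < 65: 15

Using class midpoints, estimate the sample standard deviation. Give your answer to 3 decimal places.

Midpoints: 30, 40, 50, 60
n = 92, Σfm = 4060, mean = 44.1304
Σfm² = 188000
Σf(m − x̄)² = Σfm² − (Σfm)²/n = 188000 − 4060²/92 = 8830.4348
Sample variance = 8830.4348 / 91 = 97.0377
Standard deviation = √97.0377 = 9.8508

9.851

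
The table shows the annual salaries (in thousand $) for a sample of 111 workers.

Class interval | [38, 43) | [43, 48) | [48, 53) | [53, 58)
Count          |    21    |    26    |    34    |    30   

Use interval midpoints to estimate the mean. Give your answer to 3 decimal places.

48.788

Midpoints: 40.5, 45.5, 50.5, 55.5
Σfm = 21×40.5 + 26×45.5 + 34×50.5 + 30×55.5 = 5415.5
n = Σf = 111
Mean = 5415.5 / 111 = 48.7883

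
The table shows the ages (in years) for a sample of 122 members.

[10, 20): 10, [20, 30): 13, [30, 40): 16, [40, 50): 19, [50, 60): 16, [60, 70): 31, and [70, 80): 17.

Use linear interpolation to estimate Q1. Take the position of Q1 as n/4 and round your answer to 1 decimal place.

Cumulative frequencies: 10, 23, 39, 58, 74, 105, 122
n = 122; position = n/4 = 30.5.
This falls in the class [30, 40): L = 30, F = 23, f = 16, h = 10.
Lower quartile ≈ 30 + ((30.5 − 23) / 16) × 10 = 34.6875

34.7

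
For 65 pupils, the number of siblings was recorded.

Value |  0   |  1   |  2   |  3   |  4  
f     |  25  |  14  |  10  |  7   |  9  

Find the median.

1

Cumulative frequencies: 25, 39, 49, 56, 65
n = 65, so the median is the value in position (n+1)/2 = 33.
Position 33 falls at value 1.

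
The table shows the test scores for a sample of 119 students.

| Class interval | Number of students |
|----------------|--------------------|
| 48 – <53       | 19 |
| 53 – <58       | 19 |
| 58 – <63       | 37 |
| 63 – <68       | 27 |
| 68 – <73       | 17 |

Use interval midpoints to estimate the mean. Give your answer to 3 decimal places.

Midpoints: 50.5, 55.5, 60.5, 65.5, 70.5
Σfm = 19×50.5 + 19×55.5 + 37×60.5 + 27×65.5 + 17×70.5 = 7219.5
n = Σf = 119
Mean = 7219.5 / 119 = 60.6681

60.668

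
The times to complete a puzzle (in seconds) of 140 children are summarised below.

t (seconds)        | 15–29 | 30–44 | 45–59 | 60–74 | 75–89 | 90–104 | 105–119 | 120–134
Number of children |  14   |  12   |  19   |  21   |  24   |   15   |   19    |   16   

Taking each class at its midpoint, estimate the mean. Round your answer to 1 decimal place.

Midpoints: 22, 37, 52, 67, 82, 97, 112, 127
Σfm = 14×22 + 12×37 + 19×52 + 21×67 + 24×82 + 15×97 + 19×112 + 16×127 = 10730
n = Σf = 140
Mean = 10730 / 140 = 76.6429

76.6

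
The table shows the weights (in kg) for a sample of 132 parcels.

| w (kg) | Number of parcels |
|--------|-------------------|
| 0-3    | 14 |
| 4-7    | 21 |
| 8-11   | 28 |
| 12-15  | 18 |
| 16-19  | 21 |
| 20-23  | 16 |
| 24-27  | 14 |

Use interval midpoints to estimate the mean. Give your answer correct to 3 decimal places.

12.985

Midpoints: 1.5, 5.5, 9.5, 13.5, 17.5, 21.5, 25.5
Σfm = 14×1.5 + 21×5.5 + 28×9.5 + 18×13.5 + 21×17.5 + 16×21.5 + 14×25.5 = 1714
n = Σf = 132
Mean = 1714 / 132 = 12.9848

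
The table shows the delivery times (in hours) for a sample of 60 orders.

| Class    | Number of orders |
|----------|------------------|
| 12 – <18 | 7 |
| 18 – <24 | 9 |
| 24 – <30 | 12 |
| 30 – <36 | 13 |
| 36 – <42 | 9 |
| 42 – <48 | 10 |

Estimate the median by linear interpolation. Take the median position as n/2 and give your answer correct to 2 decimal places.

30.92

Cumulative frequencies: 7, 16, 28, 41, 50, 60
n = 60; position = n/2 = 30.
This falls in the class 30 – <36: L = 30, F = 28, f = 13, h = 6.
Median ≈ 30 + ((30 − 28) / 13) × 6 = 30.9231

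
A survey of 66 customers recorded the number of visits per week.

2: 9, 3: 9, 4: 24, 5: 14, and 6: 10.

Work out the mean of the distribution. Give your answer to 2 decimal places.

4.11

Values: 2, 3, 4, 5, 6
Σfx = 9×2 + 9×3 + 24×4 + 14×5 + 10×6 = 271
n = Σf = 66
Mean = 271 / 66 = 4.1061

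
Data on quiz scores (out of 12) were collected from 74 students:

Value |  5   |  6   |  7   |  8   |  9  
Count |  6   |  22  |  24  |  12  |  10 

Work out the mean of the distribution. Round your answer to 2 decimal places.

6.97

Values: 5, 6, 7, 8, 9
Σfx = 6×5 + 22×6 + 24×7 + 12×8 + 10×9 = 516
n = Σf = 74
Mean = 516 / 74 = 6.9730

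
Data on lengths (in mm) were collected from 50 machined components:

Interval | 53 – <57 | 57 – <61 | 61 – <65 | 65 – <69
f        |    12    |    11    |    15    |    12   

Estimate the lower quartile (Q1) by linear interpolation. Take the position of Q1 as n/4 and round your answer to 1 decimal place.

57.2

Cumulative frequencies: 12, 23, 38, 50
n = 50; position = n/4 = 12.5.
This falls in the class 57 – <61: L = 57, F = 12, f = 11, h = 4.
Lower quartile ≈ 57 + ((12.5 − 12) / 11) × 4 = 57.1818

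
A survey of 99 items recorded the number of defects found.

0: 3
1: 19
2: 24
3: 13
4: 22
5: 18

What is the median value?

3

Cumulative frequencies: 3, 22, 46, 59, 81, 99
n = 99, so the median is the value in position (n+1)/2 = 50.
Position 50 falls at value 3.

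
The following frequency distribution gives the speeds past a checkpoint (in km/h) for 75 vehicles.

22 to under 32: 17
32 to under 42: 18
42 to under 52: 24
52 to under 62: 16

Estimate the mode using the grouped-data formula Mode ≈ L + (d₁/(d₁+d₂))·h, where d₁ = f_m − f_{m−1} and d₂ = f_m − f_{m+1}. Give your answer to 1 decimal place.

46.3

Modal class: 42 to under 52 (highest frequency 24).
d₁ = 24 − 18 = 6, d₂ = 24 − 16 = 8
Mode ≈ 42 + (6/(6+8)) × 10 = 42 + 4.2857 = 46.2857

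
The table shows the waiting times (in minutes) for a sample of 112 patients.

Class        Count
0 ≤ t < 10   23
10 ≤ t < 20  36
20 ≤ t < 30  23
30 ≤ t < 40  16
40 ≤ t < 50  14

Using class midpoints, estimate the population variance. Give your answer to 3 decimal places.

Midpoints: 5, 15, 25, 35, 45
n = 112, Σfm = 2420, mean = 21.6071
Σfm² = 71000
Σf(m − x̄)² = Σfm² − (Σfm)²/n = 71000 − 2420²/112 = 18710.7143
Population variance = 18710.7143 / 112 = 167.0599

167.060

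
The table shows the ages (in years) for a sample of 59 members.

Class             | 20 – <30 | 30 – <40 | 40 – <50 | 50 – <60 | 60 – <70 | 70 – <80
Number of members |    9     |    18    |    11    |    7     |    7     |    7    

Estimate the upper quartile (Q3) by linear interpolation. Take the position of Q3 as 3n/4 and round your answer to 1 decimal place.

58.9

Cumulative frequencies: 9, 27, 38, 45, 52, 59
n = 59; position = 3n/4 = 44.25.
This falls in the class 50 – <60: L = 50, F = 38, f = 7, h = 10.
Upper quartile ≈ 50 + ((44.25 − 38) / 7) × 10 = 58.9286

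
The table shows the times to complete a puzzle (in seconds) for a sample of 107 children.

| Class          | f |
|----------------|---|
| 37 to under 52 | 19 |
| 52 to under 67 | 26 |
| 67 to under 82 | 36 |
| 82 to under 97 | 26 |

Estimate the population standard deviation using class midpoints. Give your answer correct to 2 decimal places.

15.52

Midpoints: 44.5, 59.5, 74.5, 89.5
n = 107, Σfm = 7401.5, mean = 69.1729
Σfm² = 537746.75
Σf(m − x̄)² = Σfm² − (Σfm)²/n = 537746.75 − 7401.5²/107 = 25763.5514
Population variance = 25763.5514 / 107 = 240.7809
Standard deviation = √240.7809 = 15.5171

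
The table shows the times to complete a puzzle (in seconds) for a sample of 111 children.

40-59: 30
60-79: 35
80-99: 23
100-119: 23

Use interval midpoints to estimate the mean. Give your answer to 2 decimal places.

76.53

Midpoints: 49.5, 69.5, 89.5, 109.5
Σfm = 30×49.5 + 35×69.5 + 23×89.5 + 23×109.5 = 8494.5
n = Σf = 111
Mean = 8494.5 / 111 = 76.5270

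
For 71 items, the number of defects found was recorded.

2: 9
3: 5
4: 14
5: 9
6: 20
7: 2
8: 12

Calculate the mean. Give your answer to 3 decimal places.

5.127

Values: 2, 3, 4, 5, 6, 7, 8
Σfx = 9×2 + 5×3 + 14×4 + 9×5 + 20×6 + 2×7 + 12×8 = 364
n = Σf = 71
Mean = 364 / 71 = 5.1268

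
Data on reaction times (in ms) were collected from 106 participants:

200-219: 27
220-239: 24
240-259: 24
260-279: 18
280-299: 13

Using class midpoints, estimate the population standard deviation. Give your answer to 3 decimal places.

Midpoints: 209.5, 229.5, 249.5, 269.5, 289.5
n = 106, Σfm = 25767, mean = 243.0849
Σfm² = 6340006.5
Σf(m − x̄)² = Σfm² − (Σfm)²/n = 6340006.5 − 25767²/106 = 76437.7358
Population variance = 76437.7358 / 106 = 721.1107
Standard deviation = √721.1107 = 26.8535

26.854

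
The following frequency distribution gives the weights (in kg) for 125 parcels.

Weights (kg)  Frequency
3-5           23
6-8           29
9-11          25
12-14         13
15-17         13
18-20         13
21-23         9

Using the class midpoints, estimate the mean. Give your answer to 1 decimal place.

Midpoints: 4, 7, 10, 13, 16, 19, 22
Σfm = 23×4 + 29×7 + 25×10 + 13×13 + 13×16 + 13×19 + 9×22 = 1367
n = Σf = 125
Mean = 1367 / 125 = 10.9360

10.9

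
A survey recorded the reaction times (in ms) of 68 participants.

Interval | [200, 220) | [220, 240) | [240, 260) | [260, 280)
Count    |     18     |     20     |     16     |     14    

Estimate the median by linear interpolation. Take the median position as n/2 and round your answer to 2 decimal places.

236.00

Cumulative frequencies: 18, 38, 54, 68
n = 68; position = n/2 = 34.
This falls in the class [220, 240): L = 220, F = 18, f = 20, h = 20.
Median ≈ 220 + ((34 − 18) / 20) × 20 = 236.0000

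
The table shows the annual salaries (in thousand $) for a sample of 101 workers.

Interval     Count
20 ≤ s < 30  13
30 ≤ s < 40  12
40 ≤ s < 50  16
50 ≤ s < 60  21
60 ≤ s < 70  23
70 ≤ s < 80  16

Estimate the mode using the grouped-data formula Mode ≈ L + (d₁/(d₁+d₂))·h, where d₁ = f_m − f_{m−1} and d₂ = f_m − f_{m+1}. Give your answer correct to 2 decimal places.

Modal class: 60 ≤ s < 70 (highest frequency 23).
d₁ = 23 − 21 = 2, d₂ = 23 − 16 = 7
Mode ≈ 60 + (2/(2+7)) × 10 = 60 + 2.2222 = 62.2222

62.22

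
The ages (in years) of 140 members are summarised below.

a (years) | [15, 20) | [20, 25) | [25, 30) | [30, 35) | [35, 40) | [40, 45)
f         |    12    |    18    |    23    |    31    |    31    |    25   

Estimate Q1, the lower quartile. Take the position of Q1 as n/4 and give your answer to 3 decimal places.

26.087

Cumulative frequencies: 12, 30, 53, 84, 115, 140
n = 140; position = n/4 = 35.
This falls in the class [25, 30): L = 25, F = 30, f = 23, h = 5.
Lower quartile ≈ 25 + ((35 − 30) / 23) × 5 = 26.0870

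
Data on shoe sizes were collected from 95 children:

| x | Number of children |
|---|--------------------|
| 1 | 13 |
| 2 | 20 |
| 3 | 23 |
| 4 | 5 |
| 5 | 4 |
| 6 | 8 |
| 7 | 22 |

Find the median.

Cumulative frequencies: 13, 33, 56, 61, 65, 73, 95
n = 95, so the median is the value in position (n+1)/2 = 48.
Position 48 falls at value 3.

3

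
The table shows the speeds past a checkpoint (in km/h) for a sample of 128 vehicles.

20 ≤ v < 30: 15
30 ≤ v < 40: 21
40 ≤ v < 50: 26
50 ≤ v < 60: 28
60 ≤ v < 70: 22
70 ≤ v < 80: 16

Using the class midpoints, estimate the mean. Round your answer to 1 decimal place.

50.4

Midpoints: 25, 35, 45, 55, 65, 75
Σfm = 15×25 + 21×35 + 26×45 + 28×55 + 22×65 + 16×75 = 6450
n = Σf = 128
Mean = 6450 / 128 = 50.3906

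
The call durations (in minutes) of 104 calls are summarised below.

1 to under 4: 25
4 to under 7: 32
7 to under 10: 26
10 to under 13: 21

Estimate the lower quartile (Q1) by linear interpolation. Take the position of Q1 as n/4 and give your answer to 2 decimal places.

Cumulative frequencies: 25, 57, 83, 104
n = 104; position = n/4 = 26.
This falls in the class 4 to under 7: L = 4, F = 25, f = 32, h = 3.
Lower quartile ≈ 4 + ((26 − 25) / 32) × 3 = 4.0938

4.09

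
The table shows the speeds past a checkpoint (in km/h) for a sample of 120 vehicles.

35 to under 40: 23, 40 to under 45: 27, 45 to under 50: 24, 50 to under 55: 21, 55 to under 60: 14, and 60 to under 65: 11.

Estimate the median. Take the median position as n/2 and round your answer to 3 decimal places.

Cumulative frequencies: 23, 50, 74, 95, 109, 120
n = 120; position = n/2 = 60.
This falls in the class 45 to under 50: L = 45, F = 50, f = 24, h = 5.
Median ≈ 45 + ((60 − 50) / 24) × 5 = 47.0833

47.083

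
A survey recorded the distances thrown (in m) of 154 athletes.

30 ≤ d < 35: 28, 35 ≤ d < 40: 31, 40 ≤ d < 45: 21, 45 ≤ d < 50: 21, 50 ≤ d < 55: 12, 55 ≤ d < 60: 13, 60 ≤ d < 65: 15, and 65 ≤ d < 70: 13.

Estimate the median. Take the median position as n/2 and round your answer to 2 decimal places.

44.29

Cumulative frequencies: 28, 59, 80, 101, 113, 126, 141, 154
n = 154; position = n/2 = 77.
This falls in the class 40 ≤ d < 45: L = 40, F = 59, f = 21, h = 5.
Median ≈ 40 + ((77 − 59) / 21) × 5 = 44.2857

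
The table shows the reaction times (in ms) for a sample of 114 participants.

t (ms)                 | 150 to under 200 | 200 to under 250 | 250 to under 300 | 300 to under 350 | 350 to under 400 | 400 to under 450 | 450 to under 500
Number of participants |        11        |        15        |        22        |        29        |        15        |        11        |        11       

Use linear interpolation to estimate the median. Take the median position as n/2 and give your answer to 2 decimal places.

Cumulative frequencies: 11, 26, 48, 77, 92, 103, 114
n = 114; position = n/2 = 57.
This falls in the class 300 to under 350: L = 300, F = 48, f = 29, h = 50.
Median ≈ 300 + ((57 − 48) / 29) × 50 = 315.5172

315.52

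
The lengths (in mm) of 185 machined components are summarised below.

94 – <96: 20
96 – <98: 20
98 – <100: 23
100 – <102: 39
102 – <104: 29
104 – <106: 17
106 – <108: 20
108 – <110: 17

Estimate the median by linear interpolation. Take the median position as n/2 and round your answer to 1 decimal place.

Cumulative frequencies: 20, 40, 63, 102, 131, 148, 168, 185
n = 185; position = n/2 = 92.5.
This falls in the class 100 – <102: L = 100, F = 63, f = 39, h = 2.
Median ≈ 100 + ((92.5 − 63) / 39) × 2 = 101.5128

101.5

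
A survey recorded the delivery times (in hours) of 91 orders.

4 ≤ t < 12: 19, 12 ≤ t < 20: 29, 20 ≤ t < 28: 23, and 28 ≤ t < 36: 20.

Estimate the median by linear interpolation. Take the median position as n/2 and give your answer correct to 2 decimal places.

19.31

Cumulative frequencies: 19, 48, 71, 91
n = 91; position = n/2 = 45.5.
This falls in the class 12 ≤ t < 20: L = 12, F = 19, f = 29, h = 8.
Median ≈ 12 + ((45.5 − 19) / 29) × 8 = 19.3103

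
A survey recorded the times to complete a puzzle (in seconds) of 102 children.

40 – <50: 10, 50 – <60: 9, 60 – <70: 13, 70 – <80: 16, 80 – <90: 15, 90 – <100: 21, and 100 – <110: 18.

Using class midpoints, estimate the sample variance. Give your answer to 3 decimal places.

371.772

Midpoints: 45, 55, 65, 75, 85, 95, 105
n = 102, Σfm = 8150, mean = 79.9020
Σfm² = 688750
Σf(m − x̄)² = Σfm² − (Σfm)²/n = 688750 − 8150²/102 = 37549.0196
Sample variance = 37549.0196 / 101 = 371.7725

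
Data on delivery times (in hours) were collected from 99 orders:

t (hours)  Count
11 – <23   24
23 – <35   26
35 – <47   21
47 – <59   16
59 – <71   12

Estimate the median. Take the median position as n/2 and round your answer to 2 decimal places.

Cumulative frequencies: 24, 50, 71, 87, 99
n = 99; position = n/2 = 49.5.
This falls in the class 23 – <35: L = 23, F = 24, f = 26, h = 12.
Median ≈ 23 + ((49.5 − 24) / 26) × 12 = 34.7692

34.77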